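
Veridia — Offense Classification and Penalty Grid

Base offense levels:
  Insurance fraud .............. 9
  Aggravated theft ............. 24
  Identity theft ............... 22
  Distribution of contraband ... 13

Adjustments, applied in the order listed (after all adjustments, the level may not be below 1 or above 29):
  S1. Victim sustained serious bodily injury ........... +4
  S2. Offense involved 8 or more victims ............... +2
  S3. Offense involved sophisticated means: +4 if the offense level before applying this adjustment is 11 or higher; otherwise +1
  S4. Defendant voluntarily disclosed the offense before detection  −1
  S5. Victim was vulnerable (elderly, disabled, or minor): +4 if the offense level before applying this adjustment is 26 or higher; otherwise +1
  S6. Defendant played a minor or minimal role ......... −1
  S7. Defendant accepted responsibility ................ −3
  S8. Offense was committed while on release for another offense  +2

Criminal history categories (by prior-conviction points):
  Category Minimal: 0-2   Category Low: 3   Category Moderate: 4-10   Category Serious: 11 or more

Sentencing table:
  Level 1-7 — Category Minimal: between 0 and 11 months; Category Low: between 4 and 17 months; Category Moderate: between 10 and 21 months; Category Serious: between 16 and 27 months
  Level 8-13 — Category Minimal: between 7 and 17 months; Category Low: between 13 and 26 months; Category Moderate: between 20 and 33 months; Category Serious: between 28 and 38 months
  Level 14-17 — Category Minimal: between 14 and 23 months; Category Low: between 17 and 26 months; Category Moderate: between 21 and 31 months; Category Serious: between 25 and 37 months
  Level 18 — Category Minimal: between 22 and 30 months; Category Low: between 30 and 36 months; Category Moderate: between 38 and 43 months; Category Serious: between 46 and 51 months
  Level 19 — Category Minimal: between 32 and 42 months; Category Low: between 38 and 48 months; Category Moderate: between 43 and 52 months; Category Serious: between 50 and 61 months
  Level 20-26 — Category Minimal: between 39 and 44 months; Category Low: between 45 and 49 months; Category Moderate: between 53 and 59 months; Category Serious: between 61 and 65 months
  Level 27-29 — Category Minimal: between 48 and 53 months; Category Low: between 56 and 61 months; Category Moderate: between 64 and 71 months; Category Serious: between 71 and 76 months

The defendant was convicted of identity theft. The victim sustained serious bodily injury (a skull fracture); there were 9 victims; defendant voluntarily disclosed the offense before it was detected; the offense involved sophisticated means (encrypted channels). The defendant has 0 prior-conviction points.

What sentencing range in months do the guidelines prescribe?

Base offense level for identity theft: 22.
S1 applies: 22 + 4 = 26.
S2 applies: 26 + 2 = 28.
S3 applies (level before this adjustment is 28 ≥ 11, so +4): 28 + 4 = 32.
S4 applies: 32 − 1 = 31.
S8 does not apply.
Level 31 exceeds the maximum of 29; capped at 29.
Final offense level: 29.
Criminal history: 0 prior points → Category Minimal (0-2).
Level 29 falls in the 27-29 band.
Grid: Level 27-29 × Category Minimal = 48-53 months.

48-53 months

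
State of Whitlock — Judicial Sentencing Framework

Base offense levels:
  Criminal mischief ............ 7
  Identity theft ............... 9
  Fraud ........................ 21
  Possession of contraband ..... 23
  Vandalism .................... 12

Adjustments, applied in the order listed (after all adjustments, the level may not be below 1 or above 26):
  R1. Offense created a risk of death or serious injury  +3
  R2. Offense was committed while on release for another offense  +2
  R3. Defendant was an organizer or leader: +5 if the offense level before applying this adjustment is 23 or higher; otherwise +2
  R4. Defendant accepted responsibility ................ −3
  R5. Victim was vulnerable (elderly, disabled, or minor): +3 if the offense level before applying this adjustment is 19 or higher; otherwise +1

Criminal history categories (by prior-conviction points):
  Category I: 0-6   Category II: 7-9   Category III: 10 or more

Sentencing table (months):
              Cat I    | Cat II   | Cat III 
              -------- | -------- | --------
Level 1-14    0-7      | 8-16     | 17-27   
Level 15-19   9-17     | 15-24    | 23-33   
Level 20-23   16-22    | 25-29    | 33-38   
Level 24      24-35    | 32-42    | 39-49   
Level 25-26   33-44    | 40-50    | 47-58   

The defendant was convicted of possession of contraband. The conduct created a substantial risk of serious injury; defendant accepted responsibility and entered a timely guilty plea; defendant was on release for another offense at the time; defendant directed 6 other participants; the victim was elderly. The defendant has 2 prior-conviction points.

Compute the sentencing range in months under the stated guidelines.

Base offense level for possession of contraband: 23.
R1 applies: 23 + 3 = 26.
R2 applies: 26 + 2 = 28.
R3 applies (level before this adjustment is 28 ≥ 23, so +5): 28 + 5 = 33.
R4 applies: 33 − 3 = 30.
R5 applies (level before this adjustment is 30 ≥ 19, so +3): 30 + 3 = 33.
Level 33 exceeds the maximum of 26; capped at 26.
Final offense level: 26.
Criminal history: 2 prior points → Category I (0-6).
Level 26 falls in the 25-26 band.
Grid: Level 25-26 × Category I = 33-44 months.

33-44 months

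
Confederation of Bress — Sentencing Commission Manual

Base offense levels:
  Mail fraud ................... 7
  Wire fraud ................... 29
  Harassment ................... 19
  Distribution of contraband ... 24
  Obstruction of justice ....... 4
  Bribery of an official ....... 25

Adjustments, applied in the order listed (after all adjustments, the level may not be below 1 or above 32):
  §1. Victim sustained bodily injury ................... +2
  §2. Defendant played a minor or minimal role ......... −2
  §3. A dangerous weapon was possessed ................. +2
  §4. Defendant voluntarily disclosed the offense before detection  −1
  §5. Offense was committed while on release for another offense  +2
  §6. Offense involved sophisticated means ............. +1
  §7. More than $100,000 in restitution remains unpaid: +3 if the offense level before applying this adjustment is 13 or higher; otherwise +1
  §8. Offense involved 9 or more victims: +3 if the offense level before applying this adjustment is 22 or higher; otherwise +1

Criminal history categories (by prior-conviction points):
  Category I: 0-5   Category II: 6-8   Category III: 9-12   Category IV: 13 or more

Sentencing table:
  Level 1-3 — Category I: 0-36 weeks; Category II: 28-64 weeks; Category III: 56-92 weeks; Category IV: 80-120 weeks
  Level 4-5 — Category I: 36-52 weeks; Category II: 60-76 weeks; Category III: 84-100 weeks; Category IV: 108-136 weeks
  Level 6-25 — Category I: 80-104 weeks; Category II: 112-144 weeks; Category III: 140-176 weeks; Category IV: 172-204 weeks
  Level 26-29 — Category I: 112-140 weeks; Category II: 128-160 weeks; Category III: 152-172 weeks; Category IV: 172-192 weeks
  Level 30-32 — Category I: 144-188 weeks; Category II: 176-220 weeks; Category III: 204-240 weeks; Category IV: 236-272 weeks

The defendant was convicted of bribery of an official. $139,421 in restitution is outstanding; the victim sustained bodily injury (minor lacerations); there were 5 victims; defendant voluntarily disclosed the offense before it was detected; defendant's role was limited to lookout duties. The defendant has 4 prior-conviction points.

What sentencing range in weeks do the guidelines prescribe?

112-140 weeks

Base offense level for bribery of an official: 25.
§1 applies: 25 + 2 = 27.
§2 applies: 27 − 2 = 25.
§3 does not apply.
§4 applies: 25 − 1 = 24.
§6 does not apply.
§7 applies (level before this adjustment is 24 ≥ 13, so +3): 24 + 3 = 27.
§8 does not apply.
Final offense level: 27.
Criminal history: 4 prior points → Category I (0-5).
Level 27 falls in the 26-29 band.
Grid: Level 26-29 × Category I = 112-140 weeks.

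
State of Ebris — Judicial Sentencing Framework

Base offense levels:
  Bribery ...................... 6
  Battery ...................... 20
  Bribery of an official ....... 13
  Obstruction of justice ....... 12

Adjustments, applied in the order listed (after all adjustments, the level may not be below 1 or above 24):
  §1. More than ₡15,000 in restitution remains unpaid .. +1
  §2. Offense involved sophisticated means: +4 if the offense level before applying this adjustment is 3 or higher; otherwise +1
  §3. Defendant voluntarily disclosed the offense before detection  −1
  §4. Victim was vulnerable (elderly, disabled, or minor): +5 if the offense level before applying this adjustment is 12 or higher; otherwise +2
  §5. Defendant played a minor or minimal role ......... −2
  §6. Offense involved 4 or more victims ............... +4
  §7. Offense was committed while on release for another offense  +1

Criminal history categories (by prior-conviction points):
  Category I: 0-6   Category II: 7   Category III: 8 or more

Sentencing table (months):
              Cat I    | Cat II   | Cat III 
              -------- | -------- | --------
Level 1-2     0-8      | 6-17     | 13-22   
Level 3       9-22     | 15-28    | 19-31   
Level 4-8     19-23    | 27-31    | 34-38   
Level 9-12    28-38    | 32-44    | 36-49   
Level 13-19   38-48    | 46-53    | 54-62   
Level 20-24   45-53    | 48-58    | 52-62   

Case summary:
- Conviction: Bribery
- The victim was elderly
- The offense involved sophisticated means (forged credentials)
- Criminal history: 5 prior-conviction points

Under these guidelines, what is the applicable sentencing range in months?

28-38 months

Base offense level for bribery: 6.
§2 applies (level before this adjustment is 6 ≥ 3, so +4): 6 + 4 = 10.
§4 applies (level before this adjustment is 10 < 12, so +2): 10 + 2 = 12.
§7 does not apply.
Final offense level: 12.
Criminal history: 5 prior points → Category I (0-6).
Level 12 falls in the 9-12 band.
Grid: Level 9-12 × Category I = 28-38 months.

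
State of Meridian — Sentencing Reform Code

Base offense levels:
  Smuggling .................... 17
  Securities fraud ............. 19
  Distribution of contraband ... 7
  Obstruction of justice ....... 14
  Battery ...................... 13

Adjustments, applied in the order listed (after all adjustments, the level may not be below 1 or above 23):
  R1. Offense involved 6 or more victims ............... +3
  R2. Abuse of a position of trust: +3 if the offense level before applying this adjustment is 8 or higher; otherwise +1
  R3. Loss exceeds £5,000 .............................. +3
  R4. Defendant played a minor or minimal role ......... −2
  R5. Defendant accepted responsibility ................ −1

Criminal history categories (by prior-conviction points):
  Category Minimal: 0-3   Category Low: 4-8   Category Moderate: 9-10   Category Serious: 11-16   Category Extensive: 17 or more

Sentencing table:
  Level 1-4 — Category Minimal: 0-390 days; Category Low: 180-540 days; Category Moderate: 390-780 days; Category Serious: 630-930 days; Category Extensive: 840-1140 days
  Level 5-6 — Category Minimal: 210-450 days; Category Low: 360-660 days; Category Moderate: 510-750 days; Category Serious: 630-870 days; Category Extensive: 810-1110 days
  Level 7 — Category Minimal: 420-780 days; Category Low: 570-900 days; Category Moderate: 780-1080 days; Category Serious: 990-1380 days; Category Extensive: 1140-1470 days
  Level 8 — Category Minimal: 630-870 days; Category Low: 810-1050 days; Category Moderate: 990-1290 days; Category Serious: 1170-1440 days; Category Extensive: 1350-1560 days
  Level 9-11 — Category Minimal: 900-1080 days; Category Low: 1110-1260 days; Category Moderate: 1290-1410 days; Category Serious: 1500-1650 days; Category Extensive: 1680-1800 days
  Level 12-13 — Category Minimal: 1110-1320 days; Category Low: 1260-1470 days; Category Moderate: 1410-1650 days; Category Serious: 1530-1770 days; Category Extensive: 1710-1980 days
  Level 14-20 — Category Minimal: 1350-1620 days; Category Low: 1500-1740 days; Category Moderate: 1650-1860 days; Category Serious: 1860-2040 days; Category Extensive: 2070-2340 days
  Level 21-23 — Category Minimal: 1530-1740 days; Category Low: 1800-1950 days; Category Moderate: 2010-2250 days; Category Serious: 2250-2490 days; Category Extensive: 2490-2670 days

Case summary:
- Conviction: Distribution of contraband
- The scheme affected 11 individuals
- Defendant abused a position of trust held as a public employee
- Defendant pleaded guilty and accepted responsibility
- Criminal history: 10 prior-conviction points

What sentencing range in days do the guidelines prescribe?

1410-1650 days

Base offense level for distribution of contraband: 7.
R1 applies: 7 + 3 = 10.
R2 applies (level before this adjustment is 10 ≥ 8, so +3): 10 + 3 = 13.
R4 does not apply.
R5 applies: 13 − 1 = 12.
Final offense level: 12.
Criminal history: 10 prior points → Category Moderate (9-10).
Level 12 falls in the 12-13 band.
Grid: Level 12-13 × Category Moderate = 1410-1650 days.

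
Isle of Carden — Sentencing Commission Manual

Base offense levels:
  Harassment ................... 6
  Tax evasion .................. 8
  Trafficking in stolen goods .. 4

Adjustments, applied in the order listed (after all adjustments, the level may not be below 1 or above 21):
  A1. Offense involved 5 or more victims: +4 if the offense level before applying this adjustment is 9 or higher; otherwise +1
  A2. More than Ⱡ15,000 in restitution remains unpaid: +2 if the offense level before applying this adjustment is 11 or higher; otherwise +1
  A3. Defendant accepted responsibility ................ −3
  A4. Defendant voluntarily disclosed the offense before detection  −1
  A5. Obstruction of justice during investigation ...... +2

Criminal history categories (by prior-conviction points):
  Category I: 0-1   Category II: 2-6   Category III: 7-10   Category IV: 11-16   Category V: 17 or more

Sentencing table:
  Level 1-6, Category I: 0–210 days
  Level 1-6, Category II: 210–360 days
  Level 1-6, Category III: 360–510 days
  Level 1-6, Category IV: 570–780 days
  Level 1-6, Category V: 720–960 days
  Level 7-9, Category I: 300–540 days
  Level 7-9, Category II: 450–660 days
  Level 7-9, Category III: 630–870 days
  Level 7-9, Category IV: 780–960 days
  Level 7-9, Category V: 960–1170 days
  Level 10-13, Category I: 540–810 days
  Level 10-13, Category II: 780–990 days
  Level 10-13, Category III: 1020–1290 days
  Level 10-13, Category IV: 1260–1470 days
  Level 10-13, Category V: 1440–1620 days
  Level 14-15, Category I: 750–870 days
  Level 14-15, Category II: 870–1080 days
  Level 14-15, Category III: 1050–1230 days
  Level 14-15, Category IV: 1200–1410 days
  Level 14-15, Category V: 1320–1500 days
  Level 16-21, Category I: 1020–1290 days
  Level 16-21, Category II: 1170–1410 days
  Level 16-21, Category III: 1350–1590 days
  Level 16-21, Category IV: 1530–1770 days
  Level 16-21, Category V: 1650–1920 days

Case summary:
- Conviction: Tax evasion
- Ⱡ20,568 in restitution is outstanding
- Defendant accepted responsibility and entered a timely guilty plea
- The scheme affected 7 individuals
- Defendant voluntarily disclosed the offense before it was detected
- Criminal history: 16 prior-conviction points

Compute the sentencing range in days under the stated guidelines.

570-780 days

Base offense level for tax evasion: 8.
A1 applies (level before this adjustment is 8 < 9, so +1): 8 + 1 = 9.
A2 applies (level before this adjustment is 9 < 11, so +1): 9 + 1 = 10.
A3 applies: 10 − 3 = 7.
A4 applies: 7 − 1 = 6.
A5 does not apply.
Final offense level: 6.
Criminal history: 16 prior points → Category IV (11-16).
Level 6 falls in the 1-6 band.
Grid: Level 1-6 × Category IV = 570-780 days.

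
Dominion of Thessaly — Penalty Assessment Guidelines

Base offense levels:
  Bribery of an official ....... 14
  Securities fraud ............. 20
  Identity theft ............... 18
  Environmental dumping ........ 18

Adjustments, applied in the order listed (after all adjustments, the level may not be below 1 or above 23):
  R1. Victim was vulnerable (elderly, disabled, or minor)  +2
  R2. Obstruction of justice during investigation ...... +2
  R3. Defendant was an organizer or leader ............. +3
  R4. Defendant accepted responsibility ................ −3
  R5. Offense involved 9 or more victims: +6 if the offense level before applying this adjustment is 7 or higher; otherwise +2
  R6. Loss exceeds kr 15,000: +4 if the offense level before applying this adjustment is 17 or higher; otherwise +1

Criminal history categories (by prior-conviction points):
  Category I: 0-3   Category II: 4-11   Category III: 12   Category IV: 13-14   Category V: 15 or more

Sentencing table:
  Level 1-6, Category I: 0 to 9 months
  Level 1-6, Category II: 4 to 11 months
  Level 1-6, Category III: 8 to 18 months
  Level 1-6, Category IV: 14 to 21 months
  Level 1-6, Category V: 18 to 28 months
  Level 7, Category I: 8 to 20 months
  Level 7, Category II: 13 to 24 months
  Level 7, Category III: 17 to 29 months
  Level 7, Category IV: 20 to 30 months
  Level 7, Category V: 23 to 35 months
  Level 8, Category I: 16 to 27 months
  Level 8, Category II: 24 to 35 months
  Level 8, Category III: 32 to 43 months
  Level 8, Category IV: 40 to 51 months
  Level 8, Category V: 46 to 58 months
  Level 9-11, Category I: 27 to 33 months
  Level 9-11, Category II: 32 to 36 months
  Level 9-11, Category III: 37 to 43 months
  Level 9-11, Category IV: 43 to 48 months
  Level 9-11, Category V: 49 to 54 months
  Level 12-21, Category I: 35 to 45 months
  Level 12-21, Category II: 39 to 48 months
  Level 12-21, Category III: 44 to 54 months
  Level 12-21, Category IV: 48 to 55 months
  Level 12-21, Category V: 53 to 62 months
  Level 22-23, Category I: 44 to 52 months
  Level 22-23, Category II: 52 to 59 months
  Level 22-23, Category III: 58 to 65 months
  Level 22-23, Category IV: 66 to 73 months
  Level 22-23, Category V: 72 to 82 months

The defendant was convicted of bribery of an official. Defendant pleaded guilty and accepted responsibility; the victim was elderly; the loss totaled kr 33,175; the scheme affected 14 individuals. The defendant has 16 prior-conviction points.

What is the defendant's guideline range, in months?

72-82 months

Base offense level for bribery of an official: 14.
R1 applies: 14 + 2 = 16.
R3 does not apply.
R4 applies: 16 − 3 = 13.
R5 applies (level before this adjustment is 13 ≥ 7, so +6): 13 + 6 = 19.
R6 applies (level before this adjustment is 19 ≥ 17, so +4): 19 + 4 = 23.
Final offense level: 23.
Criminal history: 16 prior points → Category V (15+).
Level 23 falls in the 22-23 band.
Grid: Level 22-23 × Category V = 72-82 months.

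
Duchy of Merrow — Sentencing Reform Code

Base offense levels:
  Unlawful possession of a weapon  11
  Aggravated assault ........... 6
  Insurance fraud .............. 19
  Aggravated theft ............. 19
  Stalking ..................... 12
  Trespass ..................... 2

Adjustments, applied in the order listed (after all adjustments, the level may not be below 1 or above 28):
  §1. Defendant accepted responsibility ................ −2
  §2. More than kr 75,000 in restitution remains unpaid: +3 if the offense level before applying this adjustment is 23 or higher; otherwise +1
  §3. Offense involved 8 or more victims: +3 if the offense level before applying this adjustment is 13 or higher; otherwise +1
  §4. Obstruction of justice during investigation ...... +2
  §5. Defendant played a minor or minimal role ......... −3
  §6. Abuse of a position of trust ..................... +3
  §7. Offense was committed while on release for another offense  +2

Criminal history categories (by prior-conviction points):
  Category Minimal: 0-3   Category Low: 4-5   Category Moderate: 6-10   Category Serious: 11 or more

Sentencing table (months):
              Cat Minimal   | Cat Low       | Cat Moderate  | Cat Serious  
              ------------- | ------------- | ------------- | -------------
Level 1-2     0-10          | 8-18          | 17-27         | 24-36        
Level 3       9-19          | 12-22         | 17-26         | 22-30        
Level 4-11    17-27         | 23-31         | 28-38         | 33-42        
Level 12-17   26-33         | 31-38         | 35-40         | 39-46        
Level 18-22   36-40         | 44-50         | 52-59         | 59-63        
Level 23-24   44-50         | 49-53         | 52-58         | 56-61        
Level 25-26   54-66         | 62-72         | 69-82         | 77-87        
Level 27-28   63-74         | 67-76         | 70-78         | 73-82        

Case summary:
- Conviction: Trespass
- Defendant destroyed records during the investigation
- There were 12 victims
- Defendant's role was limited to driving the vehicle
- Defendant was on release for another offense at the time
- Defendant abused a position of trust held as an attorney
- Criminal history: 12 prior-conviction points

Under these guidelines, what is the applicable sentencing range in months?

33-42 months

Base offense level for trespass: 2.
§2 does not apply.
§3 applies (level before this adjustment is 2 < 13, so +1): 2 + 1 = 3.
§4 applies: 3 + 2 = 5.
§5 applies: 5 − 3 = 2.
§6 applies: 2 + 3 = 5.
§7 applies: 5 + 2 = 7.
Final offense level: 7.
Criminal history: 12 prior points → Category Serious (11+).
Level 7 falls in the 4-11 band.
Grid: Level 4-11 × Category Serious = 33-42 months.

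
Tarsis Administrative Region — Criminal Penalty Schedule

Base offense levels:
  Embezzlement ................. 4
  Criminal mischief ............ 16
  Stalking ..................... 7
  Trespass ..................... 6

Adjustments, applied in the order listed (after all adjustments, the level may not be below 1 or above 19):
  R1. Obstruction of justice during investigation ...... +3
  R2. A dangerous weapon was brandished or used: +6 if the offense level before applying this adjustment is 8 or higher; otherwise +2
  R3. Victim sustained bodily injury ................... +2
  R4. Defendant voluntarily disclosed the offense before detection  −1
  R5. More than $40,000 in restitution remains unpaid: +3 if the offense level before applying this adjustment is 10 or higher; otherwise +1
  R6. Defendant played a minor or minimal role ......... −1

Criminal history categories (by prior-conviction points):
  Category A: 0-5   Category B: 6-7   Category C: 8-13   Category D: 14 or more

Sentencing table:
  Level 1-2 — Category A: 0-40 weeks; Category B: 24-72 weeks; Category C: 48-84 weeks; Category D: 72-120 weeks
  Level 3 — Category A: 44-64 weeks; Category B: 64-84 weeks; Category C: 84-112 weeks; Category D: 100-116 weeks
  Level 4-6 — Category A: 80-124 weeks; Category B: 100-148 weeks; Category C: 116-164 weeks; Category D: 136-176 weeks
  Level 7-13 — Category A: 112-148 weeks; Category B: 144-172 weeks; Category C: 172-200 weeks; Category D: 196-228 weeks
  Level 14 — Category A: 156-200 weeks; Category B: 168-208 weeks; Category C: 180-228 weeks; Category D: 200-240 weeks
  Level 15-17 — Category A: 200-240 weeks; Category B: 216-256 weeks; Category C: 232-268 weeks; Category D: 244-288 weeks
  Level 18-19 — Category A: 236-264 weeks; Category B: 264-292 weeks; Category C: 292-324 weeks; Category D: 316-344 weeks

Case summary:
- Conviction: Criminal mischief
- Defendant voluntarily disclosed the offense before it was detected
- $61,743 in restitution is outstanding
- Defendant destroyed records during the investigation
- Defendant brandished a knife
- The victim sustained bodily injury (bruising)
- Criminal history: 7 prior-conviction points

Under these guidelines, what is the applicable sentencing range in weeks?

Base offense level for criminal mischief: 16.
R1 applies: 16 + 3 = 19.
R2 applies (level before this adjustment is 19 ≥ 8, so +6): 19 + 6 = 25.
R3 applies: 25 + 2 = 27.
R4 applies: 27 − 1 = 26.
R5 applies (level before this adjustment is 26 ≥ 10, so +3): 26 + 3 = 29.
R6 does not apply.
Level 29 exceeds the maximum of 19; capped at 19.
Final offense level: 19.
Criminal history: 7 prior points → Category B (6-7).
Level 19 falls in the 18-19 band.
Grid: Level 18-19 × Category B = 264-292 weeks.

264-292 weeks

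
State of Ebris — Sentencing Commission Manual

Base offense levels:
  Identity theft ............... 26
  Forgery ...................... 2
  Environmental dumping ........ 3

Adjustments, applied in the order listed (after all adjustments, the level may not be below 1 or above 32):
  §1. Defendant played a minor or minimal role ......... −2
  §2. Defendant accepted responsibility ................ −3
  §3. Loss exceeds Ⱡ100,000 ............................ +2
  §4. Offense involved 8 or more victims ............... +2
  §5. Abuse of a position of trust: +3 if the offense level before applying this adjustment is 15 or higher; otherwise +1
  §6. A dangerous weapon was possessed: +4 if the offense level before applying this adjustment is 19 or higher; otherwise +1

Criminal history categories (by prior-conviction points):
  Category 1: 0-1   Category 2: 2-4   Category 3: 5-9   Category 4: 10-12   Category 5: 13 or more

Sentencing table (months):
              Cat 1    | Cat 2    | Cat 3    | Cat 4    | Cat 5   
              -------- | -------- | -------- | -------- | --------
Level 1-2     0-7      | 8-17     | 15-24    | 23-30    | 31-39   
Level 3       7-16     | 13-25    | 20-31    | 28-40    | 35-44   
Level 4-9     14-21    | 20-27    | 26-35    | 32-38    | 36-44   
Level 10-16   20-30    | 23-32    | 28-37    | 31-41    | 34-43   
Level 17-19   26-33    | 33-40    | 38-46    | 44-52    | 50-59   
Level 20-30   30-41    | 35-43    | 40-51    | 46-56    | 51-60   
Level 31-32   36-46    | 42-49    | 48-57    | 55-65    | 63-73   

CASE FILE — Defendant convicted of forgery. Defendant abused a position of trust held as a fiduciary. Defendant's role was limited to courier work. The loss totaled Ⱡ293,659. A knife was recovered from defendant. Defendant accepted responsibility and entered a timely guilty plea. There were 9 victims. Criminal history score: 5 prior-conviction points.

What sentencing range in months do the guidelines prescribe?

20-31 months

Base offense level for forgery: 2.
§1 applies: 2 − 2 = 0.
§2 applies: 0 − 3 = -3.
§3 applies: -3 + 2 = -1.
§4 applies: -1 + 2 = 1.
§5 applies (level before this adjustment is 1 < 15, so +1): 1 + 1 = 2.
§6 applies (level before this adjustment is 2 < 19, so +1): 2 + 1 = 3.
Final offense level: 3.
Criminal history: 5 prior points → Category 3 (5-9).
Level 3 falls in the 3 band.
Grid: Level 3 × Category 3 = 20-31 months.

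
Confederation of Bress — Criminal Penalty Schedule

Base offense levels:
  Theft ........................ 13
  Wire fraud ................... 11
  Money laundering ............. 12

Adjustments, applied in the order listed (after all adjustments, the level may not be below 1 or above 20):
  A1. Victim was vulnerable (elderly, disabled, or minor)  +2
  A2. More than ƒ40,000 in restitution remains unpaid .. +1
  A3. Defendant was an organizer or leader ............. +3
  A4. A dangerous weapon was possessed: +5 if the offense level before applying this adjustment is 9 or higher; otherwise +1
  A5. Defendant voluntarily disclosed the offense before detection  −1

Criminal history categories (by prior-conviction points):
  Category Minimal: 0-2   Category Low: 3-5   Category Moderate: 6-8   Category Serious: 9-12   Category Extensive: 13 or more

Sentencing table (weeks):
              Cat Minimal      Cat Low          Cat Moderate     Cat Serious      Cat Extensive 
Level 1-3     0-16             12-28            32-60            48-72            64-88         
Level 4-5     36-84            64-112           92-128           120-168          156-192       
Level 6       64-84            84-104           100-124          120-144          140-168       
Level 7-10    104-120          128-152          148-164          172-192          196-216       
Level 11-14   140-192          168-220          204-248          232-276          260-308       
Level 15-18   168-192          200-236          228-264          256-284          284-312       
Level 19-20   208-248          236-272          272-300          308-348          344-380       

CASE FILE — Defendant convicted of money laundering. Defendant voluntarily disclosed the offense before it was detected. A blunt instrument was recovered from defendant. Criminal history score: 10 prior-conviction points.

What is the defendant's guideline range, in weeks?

256-284 weeks

Base offense level for money laundering: 12.
A1 does not apply.
A4 applies (level before this adjustment is 12 ≥ 9, so +5): 12 + 5 = 17.
A5 applies: 17 − 1 = 16.
Final offense level: 16.
Criminal history: 10 prior points → Category Serious (9-12).
Level 16 falls in the 15-18 band.
Grid: Level 15-18 × Category Serious = 256-284 weeks.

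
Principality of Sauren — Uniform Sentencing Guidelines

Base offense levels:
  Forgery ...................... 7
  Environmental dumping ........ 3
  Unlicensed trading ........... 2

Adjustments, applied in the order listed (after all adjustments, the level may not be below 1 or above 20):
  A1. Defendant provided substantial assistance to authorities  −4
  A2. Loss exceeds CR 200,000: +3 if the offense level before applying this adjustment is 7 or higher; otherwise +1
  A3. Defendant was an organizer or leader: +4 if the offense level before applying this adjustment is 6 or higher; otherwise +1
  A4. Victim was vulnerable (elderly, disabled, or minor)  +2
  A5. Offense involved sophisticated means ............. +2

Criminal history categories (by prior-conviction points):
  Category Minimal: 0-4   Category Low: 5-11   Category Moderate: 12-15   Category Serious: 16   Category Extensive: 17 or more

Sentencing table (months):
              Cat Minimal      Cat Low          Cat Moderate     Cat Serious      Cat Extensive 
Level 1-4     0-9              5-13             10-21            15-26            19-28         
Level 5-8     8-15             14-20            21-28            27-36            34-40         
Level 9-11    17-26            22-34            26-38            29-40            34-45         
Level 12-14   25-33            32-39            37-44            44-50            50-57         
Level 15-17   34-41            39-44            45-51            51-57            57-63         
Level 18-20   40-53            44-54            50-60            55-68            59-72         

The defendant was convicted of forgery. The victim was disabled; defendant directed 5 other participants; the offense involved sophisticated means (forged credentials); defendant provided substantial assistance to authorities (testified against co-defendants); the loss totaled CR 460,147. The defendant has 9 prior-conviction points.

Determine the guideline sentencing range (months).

22-34 months

Base offense level for forgery: 7.
A1 applies: 7 − 4 = 3.
A2 applies (level before this adjustment is 3 < 7, so +1): 3 + 1 = 4.
A3 applies (level before this adjustment is 4 < 6, so +1): 4 + 1 = 5.
A4 applies: 5 + 2 = 7.
A5 applies: 7 + 2 = 9.
Final offense level: 9.
Criminal history: 9 prior points → Category Low (5-11).
Level 9 falls in the 9-11 band.
Grid: Level 9-11 × Category Low = 22-34 months.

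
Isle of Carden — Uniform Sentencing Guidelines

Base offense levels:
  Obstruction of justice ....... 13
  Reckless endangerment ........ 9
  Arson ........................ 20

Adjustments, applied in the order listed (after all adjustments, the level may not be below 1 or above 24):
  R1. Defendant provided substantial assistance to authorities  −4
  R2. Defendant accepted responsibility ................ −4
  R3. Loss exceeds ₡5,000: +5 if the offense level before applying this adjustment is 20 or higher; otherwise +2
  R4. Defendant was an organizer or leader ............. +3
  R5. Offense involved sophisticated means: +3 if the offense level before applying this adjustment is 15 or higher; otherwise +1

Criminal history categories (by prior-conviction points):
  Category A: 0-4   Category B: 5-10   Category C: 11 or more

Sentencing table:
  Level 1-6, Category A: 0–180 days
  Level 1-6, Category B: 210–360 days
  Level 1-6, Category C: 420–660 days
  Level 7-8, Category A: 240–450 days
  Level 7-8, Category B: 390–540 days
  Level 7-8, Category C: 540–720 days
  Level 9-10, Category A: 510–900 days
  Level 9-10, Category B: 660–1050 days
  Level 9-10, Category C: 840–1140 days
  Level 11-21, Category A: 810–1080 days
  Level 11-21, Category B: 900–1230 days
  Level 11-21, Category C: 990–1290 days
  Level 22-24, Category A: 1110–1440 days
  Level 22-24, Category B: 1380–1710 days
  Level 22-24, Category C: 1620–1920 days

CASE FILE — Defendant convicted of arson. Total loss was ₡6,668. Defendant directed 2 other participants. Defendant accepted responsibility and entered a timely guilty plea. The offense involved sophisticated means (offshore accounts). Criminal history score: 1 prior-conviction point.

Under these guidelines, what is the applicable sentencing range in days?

1110-1440 days

Base offense level for arson: 20.
R1 does not apply.
R2 applies: 20 − 4 = 16.
R3 applies (level before this adjustment is 16 < 20, so +2): 16 + 2 = 18.
R4 applies: 18 + 3 = 21.
R5 applies (level before this adjustment is 21 ≥ 15, so +3): 21 + 3 = 24.
Final offense level: 24.
Criminal history: 1 prior point → Category A (0-4).
Level 24 falls in the 22-24 band.
Grid: Level 22-24 × Category A = 1110-1440 days.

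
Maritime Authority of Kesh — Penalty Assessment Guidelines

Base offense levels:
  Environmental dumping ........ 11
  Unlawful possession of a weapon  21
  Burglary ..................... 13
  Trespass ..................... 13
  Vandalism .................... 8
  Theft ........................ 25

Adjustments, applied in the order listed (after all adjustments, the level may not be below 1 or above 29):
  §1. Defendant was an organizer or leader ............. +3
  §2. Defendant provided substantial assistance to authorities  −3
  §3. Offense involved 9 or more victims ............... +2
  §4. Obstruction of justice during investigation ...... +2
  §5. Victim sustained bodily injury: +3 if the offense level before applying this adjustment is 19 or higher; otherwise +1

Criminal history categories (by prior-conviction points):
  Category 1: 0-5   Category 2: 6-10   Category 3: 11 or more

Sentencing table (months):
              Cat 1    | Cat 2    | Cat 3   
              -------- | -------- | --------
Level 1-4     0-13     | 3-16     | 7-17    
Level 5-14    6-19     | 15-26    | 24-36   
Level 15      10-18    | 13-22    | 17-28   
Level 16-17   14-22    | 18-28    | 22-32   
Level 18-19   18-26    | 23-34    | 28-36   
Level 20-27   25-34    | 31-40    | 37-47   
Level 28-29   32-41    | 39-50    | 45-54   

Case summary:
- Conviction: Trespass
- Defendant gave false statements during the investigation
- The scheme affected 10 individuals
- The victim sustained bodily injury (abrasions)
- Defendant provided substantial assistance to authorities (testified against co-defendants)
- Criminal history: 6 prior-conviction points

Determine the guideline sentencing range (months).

Base offense level for trespass: 13.
§1 does not apply.
§2 applies: 13 − 3 = 10.
§3 applies: 10 + 2 = 12.
§4 applies: 12 + 2 = 14.
§5 applies (level before this adjustment is 14 < 19, so +1): 14 + 1 = 15.
Final offense level: 15.
Criminal history: 6 prior points → Category 2 (6-10).
Level 15 falls in the 15 band.
Grid: Level 15 × Category 2 = 13-22 months.

13-22 months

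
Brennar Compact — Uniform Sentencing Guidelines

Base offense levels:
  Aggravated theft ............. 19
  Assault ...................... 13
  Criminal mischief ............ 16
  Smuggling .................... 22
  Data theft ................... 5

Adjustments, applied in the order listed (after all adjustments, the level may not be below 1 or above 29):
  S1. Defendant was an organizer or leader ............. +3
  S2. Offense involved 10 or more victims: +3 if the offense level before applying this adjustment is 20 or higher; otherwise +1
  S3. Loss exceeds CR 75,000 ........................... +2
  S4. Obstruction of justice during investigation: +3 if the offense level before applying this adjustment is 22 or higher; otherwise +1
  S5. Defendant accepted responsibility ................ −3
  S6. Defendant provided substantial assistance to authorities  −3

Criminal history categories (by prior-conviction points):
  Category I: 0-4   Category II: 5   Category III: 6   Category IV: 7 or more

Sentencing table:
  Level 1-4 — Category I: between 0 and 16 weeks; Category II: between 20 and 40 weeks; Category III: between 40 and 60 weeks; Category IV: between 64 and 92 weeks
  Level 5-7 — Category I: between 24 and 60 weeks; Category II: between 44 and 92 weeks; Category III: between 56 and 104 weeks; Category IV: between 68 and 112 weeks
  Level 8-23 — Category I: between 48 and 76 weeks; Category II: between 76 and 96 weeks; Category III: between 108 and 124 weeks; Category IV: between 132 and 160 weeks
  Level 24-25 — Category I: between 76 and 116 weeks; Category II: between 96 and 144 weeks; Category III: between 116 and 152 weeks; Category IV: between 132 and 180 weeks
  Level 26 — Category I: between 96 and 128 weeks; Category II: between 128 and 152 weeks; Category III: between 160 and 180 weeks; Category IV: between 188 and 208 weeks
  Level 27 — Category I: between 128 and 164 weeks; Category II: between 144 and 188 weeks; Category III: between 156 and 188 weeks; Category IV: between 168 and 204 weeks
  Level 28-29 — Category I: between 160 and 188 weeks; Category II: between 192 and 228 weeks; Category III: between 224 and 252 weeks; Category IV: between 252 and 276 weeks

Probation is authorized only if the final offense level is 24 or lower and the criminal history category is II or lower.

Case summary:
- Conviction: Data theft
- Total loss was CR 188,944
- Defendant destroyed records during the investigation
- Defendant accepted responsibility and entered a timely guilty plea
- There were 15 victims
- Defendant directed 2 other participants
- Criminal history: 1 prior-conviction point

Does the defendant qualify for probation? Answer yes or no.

Yes

Base offense level for data theft: 5.
S1 applies: 5 + 3 = 8.
S2 applies (level before this adjustment is 8 < 20, so +1): 8 + 1 = 9.
S3 applies: 9 + 2 = 11.
S4 applies (level before this adjustment is 11 < 22, so +1): 11 + 1 = 12.
S5 applies: 12 − 3 = 9.
S6 does not apply.
Final offense level: 9.
Criminal history: 1 prior point → Category I (0-4).
Level 9 falls in the 8-23 band.
Grid: Level 8-23 × Category I = 48-76 weeks.
Probation check: level 9 ≤ 24 and category I ≤ II → eligible.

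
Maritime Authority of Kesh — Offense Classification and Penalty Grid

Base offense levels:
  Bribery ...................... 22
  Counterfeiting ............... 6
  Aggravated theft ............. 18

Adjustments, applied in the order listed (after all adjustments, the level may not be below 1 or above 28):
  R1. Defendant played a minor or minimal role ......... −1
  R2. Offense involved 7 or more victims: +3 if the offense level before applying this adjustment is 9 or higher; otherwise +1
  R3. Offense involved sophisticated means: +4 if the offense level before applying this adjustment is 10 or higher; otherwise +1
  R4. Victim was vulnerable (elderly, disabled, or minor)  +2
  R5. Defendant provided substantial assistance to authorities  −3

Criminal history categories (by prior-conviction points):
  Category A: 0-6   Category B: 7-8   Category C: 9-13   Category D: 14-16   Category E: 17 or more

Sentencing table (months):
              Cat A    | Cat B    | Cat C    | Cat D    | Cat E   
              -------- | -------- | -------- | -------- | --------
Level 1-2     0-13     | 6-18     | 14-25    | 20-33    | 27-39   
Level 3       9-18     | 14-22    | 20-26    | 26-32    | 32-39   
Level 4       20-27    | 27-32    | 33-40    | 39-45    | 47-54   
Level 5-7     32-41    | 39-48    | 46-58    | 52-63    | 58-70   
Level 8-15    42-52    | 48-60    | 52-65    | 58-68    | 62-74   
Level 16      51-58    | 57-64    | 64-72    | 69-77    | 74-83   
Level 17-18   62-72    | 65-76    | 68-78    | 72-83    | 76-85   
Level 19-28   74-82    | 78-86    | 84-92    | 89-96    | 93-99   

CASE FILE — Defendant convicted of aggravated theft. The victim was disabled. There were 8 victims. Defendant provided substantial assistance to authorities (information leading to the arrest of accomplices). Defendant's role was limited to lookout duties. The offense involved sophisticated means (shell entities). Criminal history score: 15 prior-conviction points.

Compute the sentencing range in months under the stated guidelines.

89-96 months

Base offense level for aggravated theft: 18.
R1 applies: 18 − 1 = 17.
R2 applies (level before this adjustment is 17 ≥ 9, so +3): 17 + 3 = 20.
R3 applies (level before this adjustment is 20 ≥ 10, so +4): 20 + 4 = 24.
R4 applies: 24 + 2 = 26.
R5 applies: 26 − 3 = 23.
Final offense level: 23.
Criminal history: 15 prior points → Category D (14-16).
Level 23 falls in the 19-28 band.
Grid: Level 19-28 × Category D = 89-96 months.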